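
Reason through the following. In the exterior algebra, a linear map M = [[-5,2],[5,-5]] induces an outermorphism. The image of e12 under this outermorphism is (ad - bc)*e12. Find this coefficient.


The outermorphism of a linear map f sends e1^e2 to f(e1)^f(e2).
f(e1) = -5*e1 + 5*e2
f(e2) = 2*e1 - 5*e2
f(e1) ^ f(e2) = (-5*e1 + 5*e2) ^ (2*e1 - 5*e2)
= (-5)*(-5)*e12 + 5*2*e21
= (25 - 10)*e12
= 15*e12
Coefficient = 15


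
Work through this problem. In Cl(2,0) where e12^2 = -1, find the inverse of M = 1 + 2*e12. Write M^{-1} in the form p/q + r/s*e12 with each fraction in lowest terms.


M = 1 + 2*e12, where e12^2 = -1.
Since M commutes with its reverse ~M = a - b*e12, M * ~M = a^2 - b^2*e12^2 = a^2 + b^2.
So M^{-1} = ~M / (a^2 + b^2) = (a - b*e12)/(a^2 + b^2).
a^2 + b^2 = 1 + 4 = 5
Scalar part = 1/5 = 1/5
Bivector coeff = -2/5 = -2/5
M^{-1} = 1/5 - 2/5*e12


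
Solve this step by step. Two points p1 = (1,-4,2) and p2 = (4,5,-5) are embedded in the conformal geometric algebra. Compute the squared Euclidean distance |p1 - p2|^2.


p1 - p2 = (-3, -9, 7)
|p1 - p2|^2 = (-3)^2 + (-9)^2 + 7^2
= 9 + 81 + 49
= 139


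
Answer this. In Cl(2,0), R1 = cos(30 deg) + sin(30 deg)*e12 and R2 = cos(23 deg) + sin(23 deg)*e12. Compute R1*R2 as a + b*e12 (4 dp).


Same-plane rotors commute and their half-angles add:
R1*R2 = cos(a1 + a2) + sin(a1 + a2)*e12.
a1 + a2 = 30 + 23 = 53 deg
cos(53 deg) = 0.6018
sin(53 deg) = 0.7986
R1*R2 = 0.6018 + 0.7986*e12


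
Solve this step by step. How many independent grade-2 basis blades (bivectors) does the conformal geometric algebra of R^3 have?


The conformal model of R^3 uses Cl(4,1) with m = 3 + 2 = 5 generators.
Number of grade-2 blades = C(m, 2) = C(5, 2)
= 5*4/2 = 10


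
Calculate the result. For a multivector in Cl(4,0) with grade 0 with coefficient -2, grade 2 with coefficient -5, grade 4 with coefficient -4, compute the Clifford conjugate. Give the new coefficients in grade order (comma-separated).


Clifford conjugate sign for grade k: (-1)^(k(k+1)/2)
Grade 0: (-1)^(0*1/2) = (-1)^0 = 1, coeff -2 -> -2
Grade 2: (-1)^(2*3/2) = (-1)^3 = -1, coeff -5 -> 5
Grade 4: (-1)^(4*5/2) = (-1)^10 = 1, coeff -4 -> -4
Conjugated coefficients: -2, 5, -4


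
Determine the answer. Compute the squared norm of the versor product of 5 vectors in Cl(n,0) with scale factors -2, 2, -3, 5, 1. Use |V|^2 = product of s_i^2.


Each vector v_i has |v_i|^2 = s_i^2
Squared scales: (-2)^2 = 4, 2^2 = 4, (-3)^2 = 9, 5^2 = 25, 1^2 = 1
|V|^2 = 4 * 4 * 9 * 25 * 1
= 3600


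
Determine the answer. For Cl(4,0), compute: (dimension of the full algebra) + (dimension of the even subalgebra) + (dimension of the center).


n = 4 + 0 = 4
Total dim = 2^4 = 16
Even subalgebra dim = 2^3 = 8
n is even, so center dim = 1
Sum = 16 + 8 + 1 = 25


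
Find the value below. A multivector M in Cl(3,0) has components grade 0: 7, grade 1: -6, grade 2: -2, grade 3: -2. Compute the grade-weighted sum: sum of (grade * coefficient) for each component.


Grade-weighted sum = sum of grade_k * coefficient_k
0*7 = 0
1*(-6) = -6
2*(-2) = -4
3*(-2) = -6
Total = 0 + (-6) + (-4) + (-6) = -16


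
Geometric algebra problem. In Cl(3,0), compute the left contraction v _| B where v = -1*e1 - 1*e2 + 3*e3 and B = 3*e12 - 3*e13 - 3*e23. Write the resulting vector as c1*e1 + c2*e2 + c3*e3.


Left contraction v _| B = <vB>_1 (grade-1 part of the geometric product vB).
Using e1_|e12 = e2, e2_|e12 = -e1, e1_|e13 = e3, e3_|e13 = -e1, e2_|e23 = e3, e3_|e23 = -e2:
e1 coeff: -v2*b12 - v3*b13 = -(-1)*(3) - (3)*(-3) = 12
e2 coeff: v1*b12 - v3*b23 = (-1)*(3) - (3)*(-3) = 6
e3 coeff: v1*b13 + v2*b23 = (-1)*(-3) + (-1)*(-3) = 6
v _| B = 12*e1 + 6*e2 + 6*e3


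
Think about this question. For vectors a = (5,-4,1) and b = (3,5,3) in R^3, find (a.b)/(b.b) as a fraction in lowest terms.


Projection coefficient = (a . b) / (b . b)
a . b = 5*3 + (-4)*5 + 1*3
= 15 + (-20) + 3 = -2
b . b = 3^2 + 5^2 + 3^2
= 9 + 25 + 9 = 43
Coefficient = -2/43
In lowest terms: -2/43


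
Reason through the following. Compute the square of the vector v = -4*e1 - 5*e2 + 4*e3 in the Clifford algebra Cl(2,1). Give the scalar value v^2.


v^2 = sum of c_i^2 * e_i^2
Positive signature terms (e_i^2 = +1): (-4)^2 + (-5)^2 = 41
Negative signature terms (e_j^2 = -1): 4^2 = 16
v^2 = 41 - 16 = 25


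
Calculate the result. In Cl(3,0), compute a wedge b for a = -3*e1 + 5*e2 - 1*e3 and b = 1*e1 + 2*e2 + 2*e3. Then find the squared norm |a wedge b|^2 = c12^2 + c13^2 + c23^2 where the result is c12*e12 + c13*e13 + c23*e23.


a wedge b = (a1*b2 - a2*b1)*e12 + (a1*b3 - a3*b1)*e13 + (a2*b3 - a3*b2)*e23
e12 coeff: (-3)*2 - 5*1 = -6 - 5 = -11
e13 coeff: (-3)*2 - (-1)*1 = -6 - (-1) = -5
e23 coeff: 5*2 - (-1)*2 = 10 - (-2) = 12
|a wedge b|^2 = (-11)^2 + (-5)^2 + 12^2
= 121 + 25 + 144
= 290


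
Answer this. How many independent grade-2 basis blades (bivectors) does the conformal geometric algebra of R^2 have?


The conformal model of R^2 uses Cl(3,1) with m = 2 + 2 = 4 generators.
Number of grade-2 blades = C(m, 2) = C(4, 2)
= 4*3/2 = 6


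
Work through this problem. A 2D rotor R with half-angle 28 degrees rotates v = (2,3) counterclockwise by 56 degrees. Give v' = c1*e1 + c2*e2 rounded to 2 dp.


Rotor R = cos(28deg) - sin(28deg)*e12
Rotation angle theta = 2 * 28 = 56 degrees
v' = R*v*~R rotates v by theta.
cos(56deg) = 0.5592, sin(56deg) = 0.8290
v'_1 = 2*cos(56deg) - 3*sin(56deg)
= 2*0.5592 - 3*0.8290
= -1.37
v'_2 = 2*sin(56deg) + 3*cos(56deg)
= 2*0.8290 + 3*0.5592
= 3.34
v' = -1.37*e1 + 3.34*e2


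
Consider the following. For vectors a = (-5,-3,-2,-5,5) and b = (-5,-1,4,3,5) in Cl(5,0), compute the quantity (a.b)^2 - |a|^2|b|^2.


a . b = (-5)*(-5) + (-3)*(-1) + (-2)*4 + (-5)*3 + 5*5
= 25 + 3 + (-8) + (-15) + 25 = 30
|a|^2 = (-5)^2 + (-3)^2 + (-2)^2 + (-5)^2 + 5^2 = 88
|b|^2 = (-5)^2 + (-1)^2 + 4^2 + 3^2 + 5^2 = 76
(a.b)^2 = 30^2 = 900
|a|^2 * |b|^2 = 88 * 76 = 6688
Result = 900 - 6688 = -5788


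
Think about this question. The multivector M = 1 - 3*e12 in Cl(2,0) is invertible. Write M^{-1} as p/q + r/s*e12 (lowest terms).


M = 1 - 3*e12, where e12^2 = -1.
Since M commutes with its reverse ~M = a - b*e12, M * ~M = a^2 - b^2*e12^2 = a^2 + b^2.
So M^{-1} = ~M / (a^2 + b^2) = (a - b*e12)/(a^2 + b^2).
a^2 + b^2 = 1 + 9 = 10
Scalar part = 1/10 = 1/10
Bivector coeff = 3/10 = 3/10
M^{-1} = 1/10 + 3/10*e12


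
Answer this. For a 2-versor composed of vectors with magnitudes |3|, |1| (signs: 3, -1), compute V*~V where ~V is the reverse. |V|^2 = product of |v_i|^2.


Each vector v_i has |v_i|^2 = s_i^2
Squared scales: 3^2 = 9, (-1)^2 = 1
|V|^2 = 9 * 1
= 9


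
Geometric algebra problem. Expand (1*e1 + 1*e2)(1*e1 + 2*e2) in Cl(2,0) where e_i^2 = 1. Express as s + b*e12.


Expand: (1*e1 + 1*e2)(1*e1 + 2*e2)
= 1*1*e1e1 + 1*2*e1e2 + 1*1*e2e1 + 1*2*e2e2
Using e1^2 = e2^2 = 1, e2e1 = -e1e2:
Scalar part s = 1*1 + 1*2 = 1 + 2 = 3
Bivector part b = 1*2 - 1*1 = 2 - 1 = 1
uv = 3 + 1*e12


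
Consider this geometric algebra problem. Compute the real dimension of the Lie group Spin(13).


Spin(n) double-covers SO(n); both have Lie algebra so(n) of dimension n(n-1)/2.
n = 13
n(n-1) = 13 * 12 = 156
dim Spin(13) = 156/2 = 78


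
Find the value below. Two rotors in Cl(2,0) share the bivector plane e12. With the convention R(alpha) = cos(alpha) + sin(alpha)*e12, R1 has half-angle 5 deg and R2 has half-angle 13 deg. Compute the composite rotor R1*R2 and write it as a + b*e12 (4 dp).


Same-plane rotors commute and their half-angles add:
R1*R2 = cos(a1 + a2) + sin(a1 + a2)*e12.
a1 + a2 = 5 + 13 = 18 deg
cos(18 deg) = 0.9511
sin(18 deg) = 0.3090
R1*R2 = 0.9511 + 0.3090*e12


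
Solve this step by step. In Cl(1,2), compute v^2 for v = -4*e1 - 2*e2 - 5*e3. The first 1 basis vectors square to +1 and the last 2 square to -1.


v^2 = sum of c_i^2 * e_i^2
Positive signature terms (e_i^2 = +1): (-4)^2 = 16
Negative signature terms (e_j^2 = -1): (-2)^2 + (-5)^2 = 29
v^2 = 16 - 29 = -13


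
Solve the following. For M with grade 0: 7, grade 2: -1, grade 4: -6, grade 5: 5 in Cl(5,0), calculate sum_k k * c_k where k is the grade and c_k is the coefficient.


Grade-weighted sum = sum of grade_k * coefficient_k
0*7 = 0
2*(-1) = -2
4*(-6) = -24
5*5 = 25
Total = 0 + (-2) + (-24) + 25 = -1


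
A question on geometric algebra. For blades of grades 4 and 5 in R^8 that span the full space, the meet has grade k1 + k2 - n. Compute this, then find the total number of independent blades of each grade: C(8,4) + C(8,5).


Meet grade = grade(A) + grade(B) - n
= 4 + 5 - 8 = 1
C(8,4) = 70
C(8,5) = 56
dim_A + dim_B = 70 + 56 = 126


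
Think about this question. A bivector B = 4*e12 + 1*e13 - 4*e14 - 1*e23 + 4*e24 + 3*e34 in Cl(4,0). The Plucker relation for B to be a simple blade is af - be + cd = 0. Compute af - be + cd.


Plucker relation: af - be + cd
a*f = 4*3 = 12
b*e = 1*4 = 4
c*d = (-4)*(-1) = 4
af - be + cd = 12 - 4 + 4
= 12


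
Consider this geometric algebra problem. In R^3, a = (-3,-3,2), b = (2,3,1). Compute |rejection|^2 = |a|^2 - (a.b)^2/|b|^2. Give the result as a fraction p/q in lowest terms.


|a|^2 = (-3)^2 + (-3)^2 + 2^2 = 22
|b|^2 = 2^2 + 3^2 + 1^2 = 14
a . b = (-3)*2 + (-3)*3 + 2*1 = -13
(a.b)^2 = (-13)^2 = 169
|rej|^2 = 22 - 169/14
= (308 - 169)/14
= 139/14
In lowest terms: 139/14


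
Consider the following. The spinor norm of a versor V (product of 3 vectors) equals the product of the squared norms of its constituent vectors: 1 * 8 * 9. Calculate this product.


Spinor norm N(V) = |v1|^2 * |v2|^2 * ... * |v3|^2
= 1 * 8 * 9
Running product: 1, 8, 72
N(V) = 72


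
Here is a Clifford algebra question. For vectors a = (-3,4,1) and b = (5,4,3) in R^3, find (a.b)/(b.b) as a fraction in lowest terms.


Projection coefficient = (a . b) / (b . b)
a . b = (-3)*5 + 4*4 + 1*3
= -15 + 16 + 3 = 4
b . b = 5^2 + 4^2 + 3^2
= 25 + 16 + 9 = 50
Coefficient = 4/50
In lowest terms: 2/25


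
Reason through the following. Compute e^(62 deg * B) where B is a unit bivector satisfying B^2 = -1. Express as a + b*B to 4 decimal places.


For a unit bivector B with B^2 = -1, the exponential series gives
e^(theta*B) = cos(theta) + sin(theta)*B (the GA analogue of Euler's formula).
theta = 62 degrees = 1.082104 rad
cos(62 deg) = 0.4695
sin(62 deg) = 0.8829
exp(theta*B) = 0.4695 + 0.8829*B


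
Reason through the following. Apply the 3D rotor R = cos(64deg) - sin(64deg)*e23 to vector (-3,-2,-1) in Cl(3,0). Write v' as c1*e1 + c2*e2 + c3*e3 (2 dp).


Rotor R = cos(64deg) - sin(64deg)*e23
Rotation angle theta = 2 * 64 = 128 degrees in the e23 plane (e2 -> e3).
The component perpendicular to the plane (e1) is invariant: v'_1 = v1 = -3.00
cos(128deg) = -0.6157, sin(128deg) = 0.7880
v'_2 = v2*cos(theta) - v3*sin(theta) = -2*(-0.6157) - (-1)*0.7880 = 2.02
v'_3 = v2*sin(theta) + v3*cos(theta) = -2*0.7880 + (-1)*(-0.6157) = -0.96
v' = -3.00*e1 + 2.02*e2 - 0.96*e3


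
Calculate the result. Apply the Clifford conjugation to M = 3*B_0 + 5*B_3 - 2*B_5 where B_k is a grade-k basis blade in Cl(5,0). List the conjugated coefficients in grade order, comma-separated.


Clifford conjugate sign for grade k: (-1)^(k(k+1)/2)
Grade 0: (-1)^(0*1/2) = (-1)^0 = 1, coeff 3 -> 3
Grade 3: (-1)^(3*4/2) = (-1)^6 = 1, coeff 5 -> 5
Grade 5: (-1)^(5*6/2) = (-1)^15 = -1, coeff -2 -> 2
Conjugated coefficients: 3, 5, 2


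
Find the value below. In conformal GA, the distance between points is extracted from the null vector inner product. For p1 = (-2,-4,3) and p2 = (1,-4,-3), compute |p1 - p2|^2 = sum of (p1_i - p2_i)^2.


p1 - p2 = (-3, 0, 6)
|p1 - p2|^2 = (-3)^2 + 0^2 + 6^2
= 9 + 0 + 36
= 45


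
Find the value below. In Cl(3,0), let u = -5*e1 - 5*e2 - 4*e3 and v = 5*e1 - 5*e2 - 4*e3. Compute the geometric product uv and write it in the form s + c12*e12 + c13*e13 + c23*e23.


In Cl(3,0): e_i^2 = 1, e_ie_j = -e_je_i for i != j.
Scalar part = u . v = (-5)*5 + (-5)*(-5) + (-4)*(-4)
= -25 + 25 + 16 = 16
e12 coeff = (-5)*(-5) - (-5)*5 = 25 - (-25) = 50
e13 coeff = (-5)*(-4) - (-4)*5 = 20 - (-20) = 40
e23 coeff = (-5)*(-4) - (-4)*(-5) = 20 - 20 = 0
uv = 16 + 50*e12 + 40*e13 + 0*e23


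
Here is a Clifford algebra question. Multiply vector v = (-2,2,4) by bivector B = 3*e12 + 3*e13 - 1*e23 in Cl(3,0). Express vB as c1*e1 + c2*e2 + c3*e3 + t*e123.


vB has grade-1 (vector) and grade-3 (trivector) parts: vB = (v _| B) + (v ^ B).
Vector part <vB>_1:
  e1: -v2*b12 - v3*b13 = -(2)*(3) - (4)*(3) = -18
  e2: v1*b12 - v3*b23 = (-2)*(3) - (4)*(-1) = -2
  e3: v1*b13 + v2*b23 = (-2)*(3) + (2)*(-1) = -8
Trivector part <vB>_3:
  e123: v1*b23 - v2*b13 + v3*b12 = (-2)*(-1) - (2)*(3) + (4)*(3) = 8
vB = -18*e1 - 2*e2 - 8*e3 + 8*e123


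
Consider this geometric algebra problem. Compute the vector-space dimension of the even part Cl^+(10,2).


Even subalgebra dimension = 2^(n-1)
n = 10 + 2 = 12
2^(12 - 1) = 2^11 = 2048
Verification: sum of C(12,k) for even k = 1 + 66 + 495 + 924 + 495 + 66 + 1 = 2048
Result = 2048


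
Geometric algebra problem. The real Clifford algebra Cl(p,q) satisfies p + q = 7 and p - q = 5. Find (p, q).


We need p + q = 7 and p - q = 5.
Adding: 2p = 7 + 5 = 12, so p = 6.
Then q = 7 - 6 = 1.
(p, q) = (6, 1)


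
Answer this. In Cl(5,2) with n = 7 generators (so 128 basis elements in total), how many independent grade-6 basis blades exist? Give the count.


Number of grade-k basis blades in Cl(p,q) with n = p + q is C(n, k).
n = 5 + 2 = 7
C(7, 6) = 7! / (6! * 1!)
= 5040 / (720 * 1)
= 7


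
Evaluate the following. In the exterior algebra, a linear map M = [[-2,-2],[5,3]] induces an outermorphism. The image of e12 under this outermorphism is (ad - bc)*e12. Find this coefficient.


The outermorphism of a linear map f sends e1^e2 to f(e1)^f(e2).
f(e1) = -2*e1 + 5*e2
f(e2) = -2*e1 + 3*e2
f(e1) ^ f(e2) = (-2*e1 + 5*e2) ^ (-2*e1 + 3*e2)
= (-2)*3*e12 + 5*(-2)*e21
= (-6 - (-10))*e12
= 4*e12
Coefficient = 4


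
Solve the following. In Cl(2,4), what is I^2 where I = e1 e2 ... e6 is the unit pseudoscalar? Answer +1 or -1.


The pseudoscalar I = e1...e_n (product of all n generators) of Cl(p,q) satisfies I^2 = (-1)^(q + n(n-1)/2).
p = 2, q = 4, n = p + q = 6
n(n-1)/2 = 6 * 5 / 2 = 15
Exponent = q + n(n-1)/2 = 4 + 15 = 19
I^2 = (-1)^19 = -1


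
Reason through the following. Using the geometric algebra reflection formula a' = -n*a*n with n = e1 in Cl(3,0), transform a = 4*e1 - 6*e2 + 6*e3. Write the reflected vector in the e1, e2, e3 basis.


Reflection formula: a' = -n*a*n, with n = e1 (unit vector, n^2 = 1).
For reflection through hyperplane perp to e1:
The component along e1 flips sign, others stay.
a = (4, -6, 6)
a' = (-4, -6, 6)
a' = -4*e1 - 6*e2 + 6*e3


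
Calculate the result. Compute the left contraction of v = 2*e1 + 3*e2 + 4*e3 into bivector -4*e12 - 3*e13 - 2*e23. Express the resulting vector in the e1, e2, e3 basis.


Left contraction v _| B = <vB>_1 (grade-1 part of the geometric product vB).
Using e1_|e12 = e2, e2_|e12 = -e1, e1_|e13 = e3, e3_|e13 = -e1, e2_|e23 = e3, e3_|e23 = -e2:
e1 coeff: -v2*b12 - v3*b13 = -(3)*(-4) - (4)*(-3) = 24
e2 coeff: v1*b12 - v3*b23 = (2)*(-4) - (4)*(-2) = 0
e3 coeff: v1*b13 + v2*b23 = (2)*(-3) + (3)*(-2) = -12
v _| B = 24*e1 + 0*e2 - 12*e3


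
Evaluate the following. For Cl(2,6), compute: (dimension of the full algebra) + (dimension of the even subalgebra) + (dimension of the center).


n = 2 + 6 = 8
Total dim = 2^8 = 256
Even subalgebra dim = 2^7 = 128
n is even, so center dim = 1
Sum = 256 + 128 + 1 = 385


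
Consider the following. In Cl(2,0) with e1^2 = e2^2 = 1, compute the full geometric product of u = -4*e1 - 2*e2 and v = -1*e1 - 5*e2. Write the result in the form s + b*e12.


Expand: (-4*e1 - 2*e2)(-1*e1 - 5*e2)
= (-4)*(-1)*e1e1 + (-4)*(-5)*e1e2 + (-2)*(-1)*e2e1 + (-2)*(-5)*e2e2
Using e1^2 = e2^2 = 1, e2e1 = -e1e2:
Scalar part s = (-4)*(-1) + (-2)*(-5) = 4 + 10 = 14
Bivector part b = (-4)*(-5) - (-2)*(-1) = 20 - 2 = 18
uv = 14 + 18*e12


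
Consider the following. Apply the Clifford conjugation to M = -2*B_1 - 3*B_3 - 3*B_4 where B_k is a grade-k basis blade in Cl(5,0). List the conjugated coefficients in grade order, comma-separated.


Clifford conjugate sign for grade k: (-1)^(k(k+1)/2)
Grade 1: (-1)^(1*2/2) = (-1)^1 = -1, coeff -2 -> 2
Grade 3: (-1)^(3*4/2) = (-1)^6 = 1, coeff -3 -> -3
Grade 4: (-1)^(4*5/2) = (-1)^10 = 1, coeff -3 -> -3
Conjugated coefficients: 2, -3, -3


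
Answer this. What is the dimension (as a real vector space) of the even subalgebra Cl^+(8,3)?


Even subalgebra dimension = 2^(n-1)
n = 8 + 3 = 11
2^(11 - 1) = 2^10 = 1024
Verification: sum of C(11,k) for even k = 1 + 55 + 330 + 462 + 165 + 11 = 1024
Result = 1024


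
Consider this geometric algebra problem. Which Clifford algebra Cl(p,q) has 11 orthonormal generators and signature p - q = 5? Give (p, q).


We need p + q = 11 and p - q = 5.
Adding: 2p = 11 + 5 = 16, so p = 8.
Then q = 11 - 8 = 3.
(p, q) = (8, 3)


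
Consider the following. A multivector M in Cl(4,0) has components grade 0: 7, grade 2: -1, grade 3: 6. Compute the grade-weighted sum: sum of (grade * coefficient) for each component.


Grade-weighted sum = sum of grade_k * coefficient_k
0*7 = 0
2*(-1) = -2
3*6 = 18
Total = 0 + (-2) + 18 = 16


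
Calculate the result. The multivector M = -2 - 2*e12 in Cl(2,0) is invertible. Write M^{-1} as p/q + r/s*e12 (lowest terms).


M = -2 - 2*e12, where e12^2 = -1.
Since M commutes with its reverse ~M = a - b*e12, M * ~M = a^2 - b^2*e12^2 = a^2 + b^2.
So M^{-1} = ~M / (a^2 + b^2) = (a - b*e12)/(a^2 + b^2).
a^2 + b^2 = 4 + 4 = 8
Scalar part = -2/8 = -1/4
Bivector coeff = 2/8 = 1/4
M^{-1} = -1/4 + 1/4*e12


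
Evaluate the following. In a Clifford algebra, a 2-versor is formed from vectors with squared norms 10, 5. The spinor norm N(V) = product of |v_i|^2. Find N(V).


Spinor norm N(V) = |v1|^2 * |v2|^2 * ... * |v2|^2
= 10 * 5
Running product: 10, 50
N(V) = 50


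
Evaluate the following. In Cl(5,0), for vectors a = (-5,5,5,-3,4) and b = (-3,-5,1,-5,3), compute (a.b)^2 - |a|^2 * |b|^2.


a . b = (-5)*(-3) + 5*(-5) + 5*1 + (-3)*(-5) + 4*3
= 15 + (-25) + 5 + 15 + 12 = 22
|a|^2 = (-5)^2 + 5^2 + 5^2 + (-3)^2 + 4^2 = 100
|b|^2 = (-3)^2 + (-5)^2 + 1^2 + (-5)^2 + 3^2 = 69
(a.b)^2 = 22^2 = 484
|a|^2 * |b|^2 = 100 * 69 = 6900
Result = 484 - 6900 = -6416


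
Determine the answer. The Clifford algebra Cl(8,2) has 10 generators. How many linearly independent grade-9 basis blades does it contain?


Number of grade-k basis blades in Cl(p,q) with n = p + q is C(n, k).
n = 8 + 2 = 10
C(10, 9) = 10! / (9! * 1!)
= 3628800 / (362880 * 1)
= 10


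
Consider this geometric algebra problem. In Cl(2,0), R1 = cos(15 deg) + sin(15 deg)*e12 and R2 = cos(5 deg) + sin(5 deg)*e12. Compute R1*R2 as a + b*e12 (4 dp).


Same-plane rotors commute and their half-angles add:
R1*R2 = cos(a1 + a2) + sin(a1 + a2)*e12.
a1 + a2 = 15 + 5 = 20 deg
cos(20 deg) = 0.9397
sin(20 deg) = 0.3420
R1*R2 = 0.9397 + 0.3420*e12


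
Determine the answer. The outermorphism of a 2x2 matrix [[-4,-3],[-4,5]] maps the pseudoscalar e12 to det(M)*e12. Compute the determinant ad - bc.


The outermorphism of a linear map f sends e1^e2 to f(e1)^f(e2).
f(e1) = -4*e1 - 4*e2
f(e2) = -3*e1 + 5*e2
f(e1) ^ f(e2) = (-4*e1 - 4*e2) ^ (-3*e1 + 5*e2)
= (-4)*5*e12 + (-4)*(-3)*e21
= (-20 - 12)*e12
= -32*e12
Coefficient = -32


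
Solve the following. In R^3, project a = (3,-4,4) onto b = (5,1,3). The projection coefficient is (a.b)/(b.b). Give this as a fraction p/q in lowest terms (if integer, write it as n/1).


Projection coefficient = (a . b) / (b . b)
a . b = 3*5 + (-4)*1 + 4*3
= 15 + (-4) + 12 = 23
b . b = 5^2 + 1^2 + 3^2
= 25 + 1 + 9 = 35
Coefficient = 23/35
In lowest terms: 23/35


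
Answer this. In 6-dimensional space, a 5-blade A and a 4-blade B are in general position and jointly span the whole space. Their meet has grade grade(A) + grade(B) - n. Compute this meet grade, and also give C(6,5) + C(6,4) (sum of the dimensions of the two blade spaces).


Meet grade = grade(A) + grade(B) - n
= 5 + 4 - 6 = 3
C(6,5) = 6
C(6,4) = 15
dim_A + dim_B = 6 + 15 = 21


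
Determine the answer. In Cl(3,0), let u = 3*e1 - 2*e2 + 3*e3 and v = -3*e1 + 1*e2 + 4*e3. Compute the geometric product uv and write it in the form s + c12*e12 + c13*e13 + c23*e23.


In Cl(3,0): e_i^2 = 1, e_ie_j = -e_je_i for i != j.
Scalar part = u . v = 3*(-3) + (-2)*1 + 3*4
= -9 + (-2) + 12 = 1
e12 coeff = 3*1 - (-2)*(-3) = 3 - 6 = -3
e13 coeff = 3*4 - 3*(-3) = 12 - (-9) = 21
e23 coeff = (-2)*4 - 3*1 = -8 - 3 = -11
uv = 1 - 3*e12 + 21*e13 - 11*e23


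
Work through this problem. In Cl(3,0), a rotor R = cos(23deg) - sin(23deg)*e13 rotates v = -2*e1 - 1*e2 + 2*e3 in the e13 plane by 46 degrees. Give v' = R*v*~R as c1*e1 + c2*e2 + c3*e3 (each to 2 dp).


Rotor R = cos(23deg) - sin(23deg)*e13
Rotation angle theta = 2 * 23 = 46 degrees in the e13 plane (e1 -> e3).
The component perpendicular to the plane (e2) is invariant: v'_2 = v2 = -1.00
cos(46deg) = 0.6947, sin(46deg) = 0.7193
v'_1 = v1*cos(theta) - v3*sin(theta) = -2*0.6947 - 2*0.7193 = -2.83
v'_3 = v1*sin(theta) + v3*cos(theta) = -2*0.7193 + 2*0.6947 = -0.05
v' = -2.83*e1 - 1.00*e2 - 0.05*e3


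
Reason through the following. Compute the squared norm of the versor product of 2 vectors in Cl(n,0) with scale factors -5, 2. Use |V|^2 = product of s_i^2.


Each vector v_i has |v_i|^2 = s_i^2
Squared scales: (-5)^2 = 25, 2^2 = 4
|V|^2 = 25 * 4
= 100


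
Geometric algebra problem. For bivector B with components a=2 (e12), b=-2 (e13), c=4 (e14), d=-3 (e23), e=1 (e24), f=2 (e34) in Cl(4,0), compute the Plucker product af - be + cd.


Plucker relation: af - be + cd
a*f = 2*2 = 4
b*e = (-2)*1 = -2
c*d = 4*(-3) = -12
af - be + cd = 4 - (-2) + (-12)
= -6


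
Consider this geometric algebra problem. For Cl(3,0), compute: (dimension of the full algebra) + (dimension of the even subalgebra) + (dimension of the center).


n = 3 + 0 = 3
Total dim = 2^3 = 8
Even subalgebra dim = 2^2 = 4
n is odd, so center dim = 2
Sum = 8 + 4 + 2 = 14


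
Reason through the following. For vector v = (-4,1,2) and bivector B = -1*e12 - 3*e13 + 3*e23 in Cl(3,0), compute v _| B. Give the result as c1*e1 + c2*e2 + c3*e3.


Left contraction v _| B = <vB>_1 (grade-1 part of the geometric product vB).
Using e1_|e12 = e2, e2_|e12 = -e1, e1_|e13 = e3, e3_|e13 = -e1, e2_|e23 = e3, e3_|e23 = -e2:
e1 coeff: -v2*b12 - v3*b13 = -(1)*(-1) - (2)*(-3) = 7
e2 coeff: v1*b12 - v3*b23 = (-4)*(-1) - (2)*(3) = -2
e3 coeff: v1*b13 + v2*b23 = (-4)*(-3) + (1)*(3) = 15
v _| B = 7*e1 - 2*e2 + 15*e3


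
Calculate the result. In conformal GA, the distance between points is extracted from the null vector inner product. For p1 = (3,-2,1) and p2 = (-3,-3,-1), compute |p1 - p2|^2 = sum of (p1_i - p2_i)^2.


p1 - p2 = (6, 1, 2)
|p1 - p2|^2 = 6^2 + 1^2 + 2^2
= 36 + 1 + 4
= 41


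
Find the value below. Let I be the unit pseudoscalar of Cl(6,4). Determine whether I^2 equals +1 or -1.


The pseudoscalar I = e1...e_n (product of all n generators) of Cl(p,q) satisfies I^2 = (-1)^(q + n(n-1)/2).
p = 6, q = 4, n = p + q = 10
n(n-1)/2 = 10 * 9 / 2 = 45
Exponent = q + n(n-1)/2 = 4 + 45 = 49
I^2 = (-1)^49 = -1


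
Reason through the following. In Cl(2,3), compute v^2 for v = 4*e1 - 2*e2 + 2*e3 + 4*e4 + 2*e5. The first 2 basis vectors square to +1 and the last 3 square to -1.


v^2 = sum of c_i^2 * e_i^2
Positive signature terms (e_i^2 = +1): 4^2 + (-2)^2 = 20
Negative signature terms (e_j^2 = -1): 2^2 + 4^2 + 2^2 = 24
v^2 = 20 - 24 = -4


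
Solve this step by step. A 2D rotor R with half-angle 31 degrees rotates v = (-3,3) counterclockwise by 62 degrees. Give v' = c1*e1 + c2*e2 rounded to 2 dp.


Rotor R = cos(31deg) - sin(31deg)*e12
Rotation angle theta = 2 * 31 = 62 degrees
v' = R*v*~R rotates v by theta.
cos(62deg) = 0.4695, sin(62deg) = 0.8829
v'_1 = -3*cos(62deg) - 3*sin(62deg)
= -3*0.4695 - 3*0.8829
= -4.06
v'_2 = -3*sin(62deg) + 3*cos(62deg)
= -3*0.8829 + 3*0.4695
= -1.24
v' = -4.06*e1 - 1.24*e2


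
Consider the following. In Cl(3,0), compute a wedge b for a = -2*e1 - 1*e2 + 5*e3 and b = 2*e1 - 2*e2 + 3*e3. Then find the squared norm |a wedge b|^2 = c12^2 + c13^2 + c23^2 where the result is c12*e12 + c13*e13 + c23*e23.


a wedge b = (a1*b2 - a2*b1)*e12 + (a1*b3 - a3*b1)*e13 + (a2*b3 - a3*b2)*e23
e12 coeff: (-2)*(-2) - (-1)*2 = 4 - (-2) = 6
e13 coeff: (-2)*3 - 5*2 = -6 - 10 = -16
e23 coeff: (-1)*3 - 5*(-2) = -3 - (-10) = 7
|a wedge b|^2 = 6^2 + (-16)^2 + 7^2
= 36 + 256 + 49
= 341


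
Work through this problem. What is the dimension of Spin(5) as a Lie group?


Spin(n) double-covers SO(n); both have Lie algebra so(n) of dimension n(n-1)/2.
n = 5
n(n-1) = 5 * 4 = 20
dim Spin(5) = 20/2 = 10


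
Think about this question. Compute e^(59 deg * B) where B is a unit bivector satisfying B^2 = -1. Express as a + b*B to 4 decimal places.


For a unit bivector B with B^2 = -1, the exponential series gives
e^(theta*B) = cos(theta) + sin(theta)*B (the GA analogue of Euler's formula).
theta = 59 degrees = 1.029744 rad
cos(59 deg) = 0.5150
sin(59 deg) = 0.8572
exp(theta*B) = 0.5150 + 0.8572*B


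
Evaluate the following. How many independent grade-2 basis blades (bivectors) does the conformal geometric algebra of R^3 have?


The conformal model of R^3 uses Cl(4,1) with m = 3 + 2 = 5 generators.
Number of grade-2 blades = C(m, 2) = C(5, 2)
= 5*4/2 = 10


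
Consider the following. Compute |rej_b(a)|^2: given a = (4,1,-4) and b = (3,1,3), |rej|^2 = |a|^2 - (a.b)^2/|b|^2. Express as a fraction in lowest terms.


|a|^2 = 4^2 + 1^2 + (-4)^2 = 33
|b|^2 = 3^2 + 1^2 + 3^2 = 19
a . b = 4*3 + 1*1 + (-4)*3 = 1
(a.b)^2 = 1^2 = 1
|rej|^2 = 33 - 1/19
= (627 - 1)/19
= 626/19
In lowest terms: 626/19


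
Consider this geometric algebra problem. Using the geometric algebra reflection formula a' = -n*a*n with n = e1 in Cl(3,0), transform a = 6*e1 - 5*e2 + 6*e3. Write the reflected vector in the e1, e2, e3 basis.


Reflection formula: a' = -n*a*n, with n = e1 (unit vector, n^2 = 1).
For reflection through hyperplane perp to e1:
The component along e1 flips sign, others stay.
a = (6, -5, 6)
a' = (-6, -5, 6)
a' = -6*e1 - 5*e2 + 6*e3


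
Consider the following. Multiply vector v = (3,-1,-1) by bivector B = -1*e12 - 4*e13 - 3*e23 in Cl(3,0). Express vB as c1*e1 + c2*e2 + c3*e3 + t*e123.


vB has grade-1 (vector) and grade-3 (trivector) parts: vB = (v _| B) + (v ^ B).
Vector part <vB>_1:
  e1: -v2*b12 - v3*b13 = -(-1)*(-1) - (-1)*(-4) = -5
  e2: v1*b12 - v3*b23 = (3)*(-1) - (-1)*(-3) = -6
  e3: v1*b13 + v2*b23 = (3)*(-4) + (-1)*(-3) = -9
Trivector part <vB>_3:
  e123: v1*b23 - v2*b13 + v3*b12 = (3)*(-3) - (-1)*(-4) + (-1)*(-1) = -12
vB = -5*e1 - 6*e2 - 9*e3 - 12*e123


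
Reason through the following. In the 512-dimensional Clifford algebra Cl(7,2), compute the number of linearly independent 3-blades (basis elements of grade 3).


Number of grade-k basis blades in Cl(p,q) with n = p + q is C(n, k).
n = 7 + 2 = 9
C(9, 3) = 9! / (3! * 6!)
= 362880 / (6 * 720)
= 84


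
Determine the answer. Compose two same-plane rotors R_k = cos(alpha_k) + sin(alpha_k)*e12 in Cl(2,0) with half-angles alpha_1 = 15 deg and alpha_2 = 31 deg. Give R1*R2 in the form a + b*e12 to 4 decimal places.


Same-plane rotors commute and their half-angles add:
R1*R2 = cos(a1 + a2) + sin(a1 + a2)*e12.
a1 + a2 = 15 + 31 = 46 deg
cos(46 deg) = 0.6947
sin(46 deg) = 0.7193
R1*R2 = 0.6947 + 0.7193*e12


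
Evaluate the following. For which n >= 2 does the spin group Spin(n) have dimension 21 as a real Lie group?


dim Spin(n) = dim so(n) = n(n-1)/2.
Solve n(n-1)/2 = 21, i.e. n^2 - n - 42 = 0.
Discriminant = 1 + 8*21 = 169
n = (1 + sqrt(169))/2 = (1 + 13)/2 = 7


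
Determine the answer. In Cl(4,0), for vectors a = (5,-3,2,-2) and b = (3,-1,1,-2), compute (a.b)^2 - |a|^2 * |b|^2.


a . b = 5*3 + (-3)*(-1) + 2*1 + (-2)*(-2)
= 15 + 3 + 2 + 4 = 24
|a|^2 = 5^2 + (-3)^2 + 2^2 + (-2)^2 = 42
|b|^2 = 3^2 + (-1)^2 + 1^2 + (-2)^2 = 15
(a.b)^2 = 24^2 = 576
|a|^2 * |b|^2 = 42 * 15 = 630
Result = 576 - 630 = -54


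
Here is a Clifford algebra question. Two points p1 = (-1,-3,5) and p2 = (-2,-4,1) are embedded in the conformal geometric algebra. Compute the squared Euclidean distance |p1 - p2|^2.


p1 - p2 = (1, 1, 4)
|p1 - p2|^2 = 1^2 + 1^2 + 4^2
= 1 + 1 + 16
= 18


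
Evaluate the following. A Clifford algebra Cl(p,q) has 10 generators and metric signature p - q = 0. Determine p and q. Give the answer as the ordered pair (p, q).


We need p + q = 10 and p - q = 0.
Adding: 2p = 10 + 0 = 10, so p = 5.
Then q = 10 - 5 = 5.
(p, q) = (5, 5)


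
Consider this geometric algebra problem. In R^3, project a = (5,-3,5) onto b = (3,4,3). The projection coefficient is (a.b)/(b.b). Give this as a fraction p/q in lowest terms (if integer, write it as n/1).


Projection coefficient = (a . b) / (b . b)
a . b = 5*3 + (-3)*4 + 5*3
= 15 + (-12) + 15 = 18
b . b = 3^2 + 4^2 + 3^2
= 9 + 16 + 9 = 34
Coefficient = 18/34
In lowest terms: 9/17


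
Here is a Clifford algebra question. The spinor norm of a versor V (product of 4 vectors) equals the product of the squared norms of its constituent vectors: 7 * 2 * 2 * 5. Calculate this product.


Spinor norm N(V) = |v1|^2 * |v2|^2 * ... * |v4|^2
= 7 * 2 * 2 * 5
Running product: 7, 14, 28, 140
N(V) = 140


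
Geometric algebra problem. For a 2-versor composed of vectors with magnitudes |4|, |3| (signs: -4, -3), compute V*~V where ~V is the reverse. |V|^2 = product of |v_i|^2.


Each vector v_i has |v_i|^2 = s_i^2
Squared scales: (-4)^2 = 16, (-3)^2 = 9
|V|^2 = 16 * 9
= 144


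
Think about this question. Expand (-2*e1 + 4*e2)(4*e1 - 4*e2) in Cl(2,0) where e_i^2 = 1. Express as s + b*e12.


Expand: (-2*e1 + 4*e2)(4*e1 - 4*e2)
= (-2)*4*e1e1 + (-2)*(-4)*e1e2 + 4*4*e2e1 + 4*(-4)*e2e2
Using e1^2 = e2^2 = 1, e2e1 = -e1e2:
Scalar part s = (-2)*4 + 4*(-4) = -8 + (-16) = -24
Bivector part b = (-2)*(-4) - 4*4 = 8 - 16 = -8
uv = -24 - 8*e12


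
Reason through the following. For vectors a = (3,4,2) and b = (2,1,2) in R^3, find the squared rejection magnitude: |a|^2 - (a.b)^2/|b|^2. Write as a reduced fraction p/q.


|a|^2 = 3^2 + 4^2 + 2^2 = 29
|b|^2 = 2^2 + 1^2 + 2^2 = 9
a . b = 3*2 + 4*1 + 2*2 = 14
(a.b)^2 = 14^2 = 196
|rej|^2 = 29 - 196/9
= (261 - 196)/9
= 65/9
In lowest terms: 65/9


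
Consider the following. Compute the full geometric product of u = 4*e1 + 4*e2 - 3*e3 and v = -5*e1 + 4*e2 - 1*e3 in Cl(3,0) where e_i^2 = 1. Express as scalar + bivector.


In Cl(3,0): e_i^2 = 1, e_ie_j = -e_je_i for i != j.
Scalar part = u . v = 4*(-5) + 4*4 + (-3)*(-1)
= -20 + 16 + 3 = -1
e12 coeff = 4*4 - 4*(-5) = 16 - (-20) = 36
e13 coeff = 4*(-1) - (-3)*(-5) = -4 - 15 = -19
e23 coeff = 4*(-1) - (-3)*4 = -4 - (-12) = 8
uv = -1 + 36*e12 - 19*e13 + 8*e23


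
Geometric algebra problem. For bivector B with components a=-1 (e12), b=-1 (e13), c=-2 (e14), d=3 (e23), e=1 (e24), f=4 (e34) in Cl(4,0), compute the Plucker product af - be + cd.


Plucker relation: af - be + cd
a*f = (-1)*4 = -4
b*e = (-1)*1 = -1
c*d = (-2)*3 = -6
af - be + cd = -4 - (-1) + (-6)
= -9


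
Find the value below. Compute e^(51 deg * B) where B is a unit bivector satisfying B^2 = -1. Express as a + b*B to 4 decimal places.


For a unit bivector B with B^2 = -1, the exponential series gives
e^(theta*B) = cos(theta) + sin(theta)*B (the GA analogue of Euler's formula).
theta = 51 degrees = 0.890118 rad
cos(51 deg) = 0.6293
sin(51 deg) = 0.7771
exp(theta*B) = 0.6293 + 0.7771*B


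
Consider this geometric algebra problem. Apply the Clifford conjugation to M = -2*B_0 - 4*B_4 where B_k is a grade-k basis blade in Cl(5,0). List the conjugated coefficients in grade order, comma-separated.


Clifford conjugate sign for grade k: (-1)^(k(k+1)/2)
Grade 0: (-1)^(0*1/2) = (-1)^0 = 1, coeff -2 -> -2
Grade 4: (-1)^(4*5/2) = (-1)^10 = 1, coeff -4 -> -4
Conjugated coefficients: -2, -4


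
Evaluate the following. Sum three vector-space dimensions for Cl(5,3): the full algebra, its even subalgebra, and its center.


n = 5 + 3 = 8
Total dim = 2^8 = 256
Even subalgebra dim = 2^7 = 128
n is even, so center dim = 1
Sum = 256 + 128 + 1 = 385


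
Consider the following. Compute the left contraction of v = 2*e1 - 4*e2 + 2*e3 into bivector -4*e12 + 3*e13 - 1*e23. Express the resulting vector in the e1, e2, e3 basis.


Left contraction v _| B = <vB>_1 (grade-1 part of the geometric product vB).
Using e1_|e12 = e2, e2_|e12 = -e1, e1_|e13 = e3, e3_|e13 = -e1, e2_|e23 = e3, e3_|e23 = -e2:
e1 coeff: -v2*b12 - v3*b13 = -(-4)*(-4) - (2)*(3) = -22
e2 coeff: v1*b12 - v3*b23 = (2)*(-4) - (2)*(-1) = -6
e3 coeff: v1*b13 + v2*b23 = (2)*(3) + (-4)*(-1) = 10
v _| B = -22*e1 - 6*e2 + 10*e3


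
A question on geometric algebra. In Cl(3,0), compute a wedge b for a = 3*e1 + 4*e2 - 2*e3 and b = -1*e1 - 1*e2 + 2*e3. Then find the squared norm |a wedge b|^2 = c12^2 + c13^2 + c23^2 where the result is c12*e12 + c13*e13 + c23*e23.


a wedge b = (a1*b2 - a2*b1)*e12 + (a1*b3 - a3*b1)*e13 + (a2*b3 - a3*b2)*e23
e12 coeff: 3*(-1) - 4*(-1) = -3 - (-4) = 1
e13 coeff: 3*2 - (-2)*(-1) = 6 - 2 = 4
e23 coeff: 4*2 - (-2)*(-1) = 8 - 2 = 6
|a wedge b|^2 = 1^2 + 4^2 + 6^2
= 1 + 16 + 36
= 53


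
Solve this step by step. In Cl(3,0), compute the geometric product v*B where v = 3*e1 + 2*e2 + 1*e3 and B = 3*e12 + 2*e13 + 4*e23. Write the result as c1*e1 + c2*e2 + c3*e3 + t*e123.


vB has grade-1 (vector) and grade-3 (trivector) parts: vB = (v _| B) + (v ^ B).
Vector part <vB>_1:
  e1: -v2*b12 - v3*b13 = -(2)*(3) - (1)*(2) = -8
  e2: v1*b12 - v3*b23 = (3)*(3) - (1)*(4) = 5
  e3: v1*b13 + v2*b23 = (3)*(2) + (2)*(4) = 14
Trivector part <vB>_3:
  e123: v1*b23 - v2*b13 + v3*b12 = (3)*(4) - (2)*(2) + (1)*(3) = 11
vB = -8*e1 + 5*e2 + 14*e3 + 11*e123


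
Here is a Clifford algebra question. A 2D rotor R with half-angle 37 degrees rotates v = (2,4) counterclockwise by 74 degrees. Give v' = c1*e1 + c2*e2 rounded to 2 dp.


Rotor R = cos(37deg) - sin(37deg)*e12
Rotation angle theta = 2 * 37 = 74 degrees
v' = R*v*~R rotates v by theta.
cos(74deg) = 0.2756, sin(74deg) = 0.9613
v'_1 = 2*cos(74deg) - 4*sin(74deg)
= 2*0.2756 - 4*0.9613
= -3.29
v'_2 = 2*sin(74deg) + 4*cos(74deg)
= 2*0.9613 + 4*0.2756
= 3.03
v' = -3.29*e1 + 3.03*e2


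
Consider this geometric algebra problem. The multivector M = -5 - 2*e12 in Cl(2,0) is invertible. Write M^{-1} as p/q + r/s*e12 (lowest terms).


M = -5 - 2*e12, where e12^2 = -1.
Since M commutes with its reverse ~M = a - b*e12, M * ~M = a^2 - b^2*e12^2 = a^2 + b^2.
So M^{-1} = ~M / (a^2 + b^2) = (a - b*e12)/(a^2 + b^2).
a^2 + b^2 = 25 + 4 = 29
Scalar part = -5/29 = -5/29
Bivector coeff = 2/29 = 2/29
M^{-1} = -5/29 + 2/29*e12


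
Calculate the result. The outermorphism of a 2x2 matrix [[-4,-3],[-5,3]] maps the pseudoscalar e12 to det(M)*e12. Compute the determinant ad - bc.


The outermorphism of a linear map f sends e1^e2 to f(e1)^f(e2).
f(e1) = -4*e1 - 5*e2
f(e2) = -3*e1 + 3*e2
f(e1) ^ f(e2) = (-4*e1 - 5*e2) ^ (-3*e1 + 3*e2)
= (-4)*3*e12 + (-5)*(-3)*e21
= (-12 - 15)*e12
= -27*e12
Coefficient = -27


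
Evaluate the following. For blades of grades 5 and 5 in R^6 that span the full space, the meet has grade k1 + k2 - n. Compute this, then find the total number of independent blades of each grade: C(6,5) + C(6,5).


Meet grade = grade(A) + grade(B) - n
= 5 + 5 - 6 = 4
C(6,5) = 6
C(6,5) = 6
dim_A + dim_B = 6 + 6 = 12


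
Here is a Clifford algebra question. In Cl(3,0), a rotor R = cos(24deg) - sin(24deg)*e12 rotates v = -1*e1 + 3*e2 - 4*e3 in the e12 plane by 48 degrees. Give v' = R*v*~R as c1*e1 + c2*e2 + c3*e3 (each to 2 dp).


Rotor R = cos(24deg) - sin(24deg)*e12
Rotation angle theta = 2 * 24 = 48 degrees in the e12 plane (e1 -> e2).
The component perpendicular to the plane (e3) is invariant: v'_3 = v3 = -4.00
cos(48deg) = 0.6691, sin(48deg) = 0.7431
v'_1 = v1*cos(theta) - v2*sin(theta) = -1*0.6691 - 3*0.7431 = -2.90
v'_2 = v1*sin(theta) + v2*cos(theta) = -1*0.7431 + 3*0.6691 = 1.26
v' = -2.90*e1 + 1.26*e2 - 4.00*e3


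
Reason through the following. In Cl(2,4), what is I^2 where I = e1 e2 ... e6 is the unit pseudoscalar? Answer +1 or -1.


The pseudoscalar I = e1...e_n (product of all n generators) of Cl(p,q) satisfies I^2 = (-1)^(q + n(n-1)/2).
p = 2, q = 4, n = p + q = 6
n(n-1)/2 = 6 * 5 / 2 = 15
Exponent = q + n(n-1)/2 = 4 + 15 = 19
I^2 = (-1)^19 = -1


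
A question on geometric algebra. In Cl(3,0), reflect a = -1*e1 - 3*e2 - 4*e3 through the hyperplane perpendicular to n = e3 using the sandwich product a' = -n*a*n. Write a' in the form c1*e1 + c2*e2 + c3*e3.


Reflection formula: a' = -n*a*n, with n = e3 (unit vector, n^2 = 1).
For reflection through hyperplane perp to e3:
The component along e3 flips sign, others stay.
a = (-1, -3, -4)
a' = (-1, -3, 4)
a' = -1*e1 - 3*e2 + 4*e3


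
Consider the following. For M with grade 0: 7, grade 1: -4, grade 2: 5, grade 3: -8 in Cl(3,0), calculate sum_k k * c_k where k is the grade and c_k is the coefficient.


Grade-weighted sum = sum of grade_k * coefficient_k
0*7 = 0
1*(-4) = -4
2*5 = 10
3*(-8) = -24
Total = 0 + (-4) + 10 + (-24) = -18


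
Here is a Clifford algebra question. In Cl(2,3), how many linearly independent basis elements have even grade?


Even subalgebra dimension = 2^(n-1)
n = 2 + 3 = 5
2^(5 - 1) = 2^4 = 16
Verification: sum of C(5,k) for even k = 1 + 10 + 5 = 16
Result = 16


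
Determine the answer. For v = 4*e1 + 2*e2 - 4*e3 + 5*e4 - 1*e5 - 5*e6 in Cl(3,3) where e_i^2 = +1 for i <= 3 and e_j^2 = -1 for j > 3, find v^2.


v^2 = sum of c_i^2 * e_i^2
Positive signature terms (e_i^2 = +1): 4^2 + 2^2 + (-4)^2 = 36
Negative signature terms (e_j^2 = -1): 5^2 + (-1)^2 + (-5)^2 = 51
v^2 = 36 - 51 = -15


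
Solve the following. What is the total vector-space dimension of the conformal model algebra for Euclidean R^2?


The conformal model of R^2 uses Cl(3,1): the 2 Euclidean generators plus two extra orthogonal generators e+ (e+^2 = +1) and e- (e-^2 = -1), from which the null vectors e0, einf are built.
Number of generators m = 2 + 2 = 4.
dim Cl(p,q) = 2^m = 2^4 = 16


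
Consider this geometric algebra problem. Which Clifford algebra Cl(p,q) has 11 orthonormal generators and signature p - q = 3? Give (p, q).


We need p + q = 11 and p - q = 3.
Adding: 2p = 11 + 3 = 14, so p = 7.
Then q = 11 - 7 = 4.
(p, q) = (7, 4)


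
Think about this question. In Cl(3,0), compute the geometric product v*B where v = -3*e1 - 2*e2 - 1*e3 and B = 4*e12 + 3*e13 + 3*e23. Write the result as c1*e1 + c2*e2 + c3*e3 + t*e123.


vB has grade-1 (vector) and grade-3 (trivector) parts: vB = (v _| B) + (v ^ B).
Vector part <vB>_1:
  e1: -v2*b12 - v3*b13 = -(-2)*(4) - (-1)*(3) = 11
  e2: v1*b12 - v3*b23 = (-3)*(4) - (-1)*(3) = -9
  e3: v1*b13 + v2*b23 = (-3)*(3) + (-2)*(3) = -15
Trivector part <vB>_3:
  e123: v1*b23 - v2*b13 + v3*b12 = (-3)*(3) - (-2)*(3) + (-1)*(4) = -7
vB = 11*e1 - 9*e2 - 15*e3 - 7*e123


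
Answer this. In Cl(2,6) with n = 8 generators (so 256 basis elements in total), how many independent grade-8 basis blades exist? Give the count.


Number of grade-k basis blades in Cl(p,q) with n = p + q is C(n, k).
n = 2 + 6 = 8
C(8, 8) = 8! / (8! * 0!)
= 40320 / (40320 * 1)
= 1


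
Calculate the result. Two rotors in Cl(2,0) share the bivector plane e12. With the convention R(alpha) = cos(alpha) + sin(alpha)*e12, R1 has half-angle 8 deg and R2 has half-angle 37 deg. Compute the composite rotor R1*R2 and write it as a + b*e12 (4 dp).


Same-plane rotors commute and their half-angles add:
R1*R2 = cos(a1 + a2) + sin(a1 + a2)*e12.
a1 + a2 = 8 + 37 = 45 deg
cos(45 deg) = 0.7071
sin(45 deg) = 0.7071
R1*R2 = 0.7071 + 0.7071*e12


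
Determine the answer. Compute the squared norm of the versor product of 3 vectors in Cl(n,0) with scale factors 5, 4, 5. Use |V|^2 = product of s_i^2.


Each vector v_i has |v_i|^2 = s_i^2
Squared scales: 5^2 = 25, 4^2 = 16, 5^2 = 25
|V|^2 = 25 * 16 * 25
= 10000


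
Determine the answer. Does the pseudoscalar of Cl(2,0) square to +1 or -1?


The pseudoscalar I = e1...e_n (product of all n generators) of Cl(p,q) satisfies I^2 = (-1)^(q + n(n-1)/2).
p = 2, q = 0, n = p + q = 2
n(n-1)/2 = 2 * 1 / 2 = 1
Exponent = q + n(n-1)/2 = 0 + 1 = 1
I^2 = (-1)^1 = -1
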